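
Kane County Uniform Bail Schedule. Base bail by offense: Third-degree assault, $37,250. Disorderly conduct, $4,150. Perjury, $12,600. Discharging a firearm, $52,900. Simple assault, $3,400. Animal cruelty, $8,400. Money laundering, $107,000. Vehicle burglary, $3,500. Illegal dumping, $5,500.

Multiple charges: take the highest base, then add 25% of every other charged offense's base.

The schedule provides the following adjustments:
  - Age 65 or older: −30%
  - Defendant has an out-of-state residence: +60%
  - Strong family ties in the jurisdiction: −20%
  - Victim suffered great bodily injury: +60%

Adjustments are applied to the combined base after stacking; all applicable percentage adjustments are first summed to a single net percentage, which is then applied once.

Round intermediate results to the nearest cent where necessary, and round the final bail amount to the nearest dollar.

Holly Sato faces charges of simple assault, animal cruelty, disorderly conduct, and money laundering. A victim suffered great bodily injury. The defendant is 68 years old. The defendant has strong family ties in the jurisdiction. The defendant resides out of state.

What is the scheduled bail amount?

Base amounts from the schedule: simple assault $3,400; animal cruelty $8,400; disorderly conduct $4,150; money laundering $107,000.
Stacking rule: highest base plus 25% of each additional charge. Highest is money laundering at $107,000. Additional: $3,400 × 25% = $850; $8,400 × 25% = $2,100; $4,150 × 25% = $1,037.50. Combined base = $107,000 + $3,987.50 = $110,987.50.
Net percentage adjustment: −30% +60% −20% +60% = +70%. $110,987.50 × 1.7 = $188,678.75.
Rounded to the nearest dollar: $188,679.

$188,679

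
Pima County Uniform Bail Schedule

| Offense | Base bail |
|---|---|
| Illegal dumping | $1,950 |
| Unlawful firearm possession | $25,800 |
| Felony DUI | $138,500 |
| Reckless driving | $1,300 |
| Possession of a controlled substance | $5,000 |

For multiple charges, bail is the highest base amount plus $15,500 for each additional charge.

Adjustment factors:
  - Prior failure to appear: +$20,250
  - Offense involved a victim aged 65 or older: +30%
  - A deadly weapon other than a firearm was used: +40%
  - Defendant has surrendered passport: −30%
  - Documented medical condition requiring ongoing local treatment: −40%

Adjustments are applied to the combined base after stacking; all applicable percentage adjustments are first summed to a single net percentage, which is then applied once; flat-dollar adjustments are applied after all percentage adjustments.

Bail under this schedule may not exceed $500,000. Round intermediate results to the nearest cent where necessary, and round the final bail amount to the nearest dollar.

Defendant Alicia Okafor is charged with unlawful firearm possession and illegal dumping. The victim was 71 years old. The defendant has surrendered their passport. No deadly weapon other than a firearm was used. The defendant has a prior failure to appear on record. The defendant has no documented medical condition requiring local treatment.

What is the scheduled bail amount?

Base amounts from the schedule: unlawful firearm possession $25,800; illegal dumping $1,950.
Stacking rule: highest base plus $15,500 per additional charge. Highest is unlawful firearm possession at $25,800; 1 additional charge → +$15,500. Combined base = $41,300.
Net percentage adjustment: +30% −30% = +0%. $41,300 × 1 = $41,300.
Prior failure to appear (+$20,250 flat): $41,300 + $20,250 = $61,550.
$61,550 is within the $500,000 maximum.

$61,550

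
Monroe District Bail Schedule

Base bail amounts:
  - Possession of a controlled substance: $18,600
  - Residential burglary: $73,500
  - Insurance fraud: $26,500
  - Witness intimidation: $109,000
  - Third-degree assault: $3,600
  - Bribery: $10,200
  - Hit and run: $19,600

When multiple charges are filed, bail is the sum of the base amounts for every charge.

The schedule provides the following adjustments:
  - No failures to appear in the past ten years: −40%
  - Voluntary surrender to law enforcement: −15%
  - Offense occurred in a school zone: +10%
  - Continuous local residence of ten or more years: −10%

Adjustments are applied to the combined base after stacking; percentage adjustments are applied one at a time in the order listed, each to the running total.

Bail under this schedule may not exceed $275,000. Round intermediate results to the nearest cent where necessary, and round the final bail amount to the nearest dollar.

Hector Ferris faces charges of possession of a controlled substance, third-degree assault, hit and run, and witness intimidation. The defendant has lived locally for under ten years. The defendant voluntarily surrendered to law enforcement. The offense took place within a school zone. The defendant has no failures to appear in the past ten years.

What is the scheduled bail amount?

Base amounts from the schedule: possession of a controlled substance $18,600; third-degree assault $3,600; hit and run $19,600; witness intimidation $109,000.
Stacking rule: sum of all bases. $18,600 + $3,600 + $19,600 + $109,000 = $150,800.
No failures to appear in the past ten years (−40%): $150,800 × 0.6 = $90,480.
Voluntary surrender to law enforcement (−15%): $90,480 × 0.85 = $76,908.
Offense occurred in a school zone (+10%): $76,908 × 1.1 = $84,598.80.
$84,598.80 is within the $275,000 maximum.
Rounded to the nearest dollar: $84,599.

$84,599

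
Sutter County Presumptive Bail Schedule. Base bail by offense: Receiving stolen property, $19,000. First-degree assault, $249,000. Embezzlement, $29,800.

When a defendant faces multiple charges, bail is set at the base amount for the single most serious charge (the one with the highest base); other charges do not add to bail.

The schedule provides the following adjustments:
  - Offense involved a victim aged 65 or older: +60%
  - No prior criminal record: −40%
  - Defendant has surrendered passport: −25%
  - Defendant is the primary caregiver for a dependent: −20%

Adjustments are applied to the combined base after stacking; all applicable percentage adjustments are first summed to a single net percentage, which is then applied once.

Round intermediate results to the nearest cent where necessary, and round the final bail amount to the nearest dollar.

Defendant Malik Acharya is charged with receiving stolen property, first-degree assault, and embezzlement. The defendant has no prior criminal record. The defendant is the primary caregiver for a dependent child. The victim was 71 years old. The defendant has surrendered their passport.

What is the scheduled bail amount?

$186,750

Base amounts from the schedule: receiving stolen property $19,000; first-degree assault $249,000; embezzlement $29,800.
Stacking rule: use the highest base only. Highest is first-degree assault at $249,000. Combined base = $249,000.
Net percentage adjustment: +60% −40% −25% −20% = −25%. $249,000 × 0.75 = $186,750.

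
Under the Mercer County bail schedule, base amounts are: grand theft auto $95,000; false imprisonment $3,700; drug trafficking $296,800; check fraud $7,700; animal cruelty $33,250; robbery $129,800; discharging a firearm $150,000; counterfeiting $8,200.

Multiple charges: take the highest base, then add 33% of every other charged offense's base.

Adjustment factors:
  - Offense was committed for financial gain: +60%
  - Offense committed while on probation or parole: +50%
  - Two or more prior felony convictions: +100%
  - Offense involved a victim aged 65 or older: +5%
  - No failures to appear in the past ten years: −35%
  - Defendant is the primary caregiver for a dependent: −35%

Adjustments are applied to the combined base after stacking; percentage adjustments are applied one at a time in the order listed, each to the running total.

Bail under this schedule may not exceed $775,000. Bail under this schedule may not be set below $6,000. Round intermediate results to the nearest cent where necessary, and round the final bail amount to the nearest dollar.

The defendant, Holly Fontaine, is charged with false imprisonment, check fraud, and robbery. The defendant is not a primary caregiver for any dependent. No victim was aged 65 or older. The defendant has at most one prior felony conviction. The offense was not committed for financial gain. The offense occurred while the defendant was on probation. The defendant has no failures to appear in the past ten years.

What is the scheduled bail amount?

Base amounts from the schedule: false imprisonment $3,700; check fraud $7,700; robbery $129,800.
Stacking rule: highest base plus 33% of each additional charge. Highest is robbery at $129,800. Additional: $3,700 × 33% = $1,221; $7,700 × 33% = $2,541. Combined base = $129,800 + $3,762 = $133,562.
Offense committed while on probation or parole (+50%): $133,562 × 1.5 = $200,343.
No failures to appear in the past ten years (−35%): $200,343 × 0.65 = $130,222.95.
$130,222.95 is within the $775,000 maximum.
$130,222.95 is at or above the $6,000 minimum.
Rounded to the nearest dollar: $130,223.

$130,223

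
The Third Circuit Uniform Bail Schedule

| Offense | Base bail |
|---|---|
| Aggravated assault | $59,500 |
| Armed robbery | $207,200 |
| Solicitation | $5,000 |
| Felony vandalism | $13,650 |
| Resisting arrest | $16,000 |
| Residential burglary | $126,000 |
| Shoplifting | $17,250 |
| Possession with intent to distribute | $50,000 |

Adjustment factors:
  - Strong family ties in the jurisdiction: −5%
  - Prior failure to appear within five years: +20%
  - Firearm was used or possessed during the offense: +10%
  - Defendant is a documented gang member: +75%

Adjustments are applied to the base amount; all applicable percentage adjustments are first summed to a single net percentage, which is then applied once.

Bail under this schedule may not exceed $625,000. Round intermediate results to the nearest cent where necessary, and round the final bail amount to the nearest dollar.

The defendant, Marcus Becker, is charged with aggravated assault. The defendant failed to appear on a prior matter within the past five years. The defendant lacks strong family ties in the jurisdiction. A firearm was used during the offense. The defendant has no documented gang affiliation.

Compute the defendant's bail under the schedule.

Base amounts from the schedule: aggravated assault $59,500.
Single charge. Combined base = $59,500.
Net percentage adjustment: +20% +10% = +30%. $59,500 × 1.3 = $77,350.
$77,350 is within the $625,000 maximum.

$77,350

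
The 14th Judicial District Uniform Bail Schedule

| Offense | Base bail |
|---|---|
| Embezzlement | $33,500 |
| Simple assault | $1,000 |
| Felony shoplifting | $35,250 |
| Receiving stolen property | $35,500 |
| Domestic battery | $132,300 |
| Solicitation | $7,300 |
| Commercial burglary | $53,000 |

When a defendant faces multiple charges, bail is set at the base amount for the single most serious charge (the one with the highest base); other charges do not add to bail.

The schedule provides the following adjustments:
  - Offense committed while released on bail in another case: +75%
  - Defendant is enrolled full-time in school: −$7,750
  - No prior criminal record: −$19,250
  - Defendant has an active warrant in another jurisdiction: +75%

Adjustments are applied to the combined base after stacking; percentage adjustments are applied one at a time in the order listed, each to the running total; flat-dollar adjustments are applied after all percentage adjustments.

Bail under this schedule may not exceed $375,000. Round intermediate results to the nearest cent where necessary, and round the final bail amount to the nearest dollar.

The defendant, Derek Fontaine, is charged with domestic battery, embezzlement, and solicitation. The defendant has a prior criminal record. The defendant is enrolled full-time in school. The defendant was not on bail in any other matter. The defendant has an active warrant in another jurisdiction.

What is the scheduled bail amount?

$223,775

Base amounts from the schedule: domestic battery $132,300; embezzlement $33,500; solicitation $7,300.
Stacking rule: use the highest base only. Highest is domestic battery at $132,300. Combined base = $132,300.
Defendant has an active warrant in another jurisdiction (+75%): $132,300 × 1.75 = $231,525.
Defendant is enrolled full-time in school (−$7,750 flat): $231,525 − $7,750 = $223,775.
$223,775 is within the $375,000 maximum.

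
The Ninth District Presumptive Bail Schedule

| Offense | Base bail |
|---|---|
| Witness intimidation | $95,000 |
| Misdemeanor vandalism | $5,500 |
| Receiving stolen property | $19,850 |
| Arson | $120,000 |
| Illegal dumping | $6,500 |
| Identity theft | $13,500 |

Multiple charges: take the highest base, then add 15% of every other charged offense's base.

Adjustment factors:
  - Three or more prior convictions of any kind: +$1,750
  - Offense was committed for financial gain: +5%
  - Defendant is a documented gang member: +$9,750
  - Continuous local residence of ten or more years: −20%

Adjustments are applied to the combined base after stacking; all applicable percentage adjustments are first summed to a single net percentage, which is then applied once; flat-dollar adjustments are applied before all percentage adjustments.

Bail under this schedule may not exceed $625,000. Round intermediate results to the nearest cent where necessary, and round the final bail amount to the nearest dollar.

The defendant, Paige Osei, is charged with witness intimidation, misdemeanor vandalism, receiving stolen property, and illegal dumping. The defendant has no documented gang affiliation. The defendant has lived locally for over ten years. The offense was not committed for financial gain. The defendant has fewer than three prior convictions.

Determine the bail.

$79,822

Base amounts from the schedule: witness intimidation $95,000; misdemeanor vandalism $5,500; receiving stolen property $19,850; illegal dumping $6,500.
Stacking rule: highest base plus 15% of each additional charge. Highest is witness intimidation at $95,000. Additional: $5,500 × 15% = $825; $19,850 × 15% = $2,977.50; $6,500 × 15% = $975. Combined base = $95,000 + $4,777.50 = $99,777.50.
Continuous local residence of ten or more years (−20%): $99,777.50 × 0.8 = $79,822.
$79,822 is within the $625,000 maximum.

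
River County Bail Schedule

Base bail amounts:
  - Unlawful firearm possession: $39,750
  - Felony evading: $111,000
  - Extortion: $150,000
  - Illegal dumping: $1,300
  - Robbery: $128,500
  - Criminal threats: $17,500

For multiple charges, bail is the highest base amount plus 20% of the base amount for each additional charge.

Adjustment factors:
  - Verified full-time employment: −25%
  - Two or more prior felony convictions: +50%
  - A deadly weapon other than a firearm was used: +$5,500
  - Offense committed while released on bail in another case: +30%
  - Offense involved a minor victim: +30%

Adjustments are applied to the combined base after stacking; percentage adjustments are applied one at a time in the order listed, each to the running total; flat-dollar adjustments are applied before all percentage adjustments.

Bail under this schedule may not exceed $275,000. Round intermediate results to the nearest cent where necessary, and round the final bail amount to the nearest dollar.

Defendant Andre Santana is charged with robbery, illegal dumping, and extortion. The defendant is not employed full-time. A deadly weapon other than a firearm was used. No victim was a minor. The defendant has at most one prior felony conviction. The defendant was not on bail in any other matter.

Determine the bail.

$181,460

Base amounts from the schedule: robbery $128,500; illegal dumping $1,300; extortion $150,000.
Stacking rule: highest base plus 20% of each additional charge. Highest is extortion at $150,000. Additional: $128,500 × 20% = $25,700; $1,300 × 20% = $260. Combined base = $150,000 + $25,960 = $175,960.
A deadly weapon other than a firearm was used (+$5,500 flat): $175,960 + $5,500 = $181,460.
$181,460 is within the $275,000 maximum.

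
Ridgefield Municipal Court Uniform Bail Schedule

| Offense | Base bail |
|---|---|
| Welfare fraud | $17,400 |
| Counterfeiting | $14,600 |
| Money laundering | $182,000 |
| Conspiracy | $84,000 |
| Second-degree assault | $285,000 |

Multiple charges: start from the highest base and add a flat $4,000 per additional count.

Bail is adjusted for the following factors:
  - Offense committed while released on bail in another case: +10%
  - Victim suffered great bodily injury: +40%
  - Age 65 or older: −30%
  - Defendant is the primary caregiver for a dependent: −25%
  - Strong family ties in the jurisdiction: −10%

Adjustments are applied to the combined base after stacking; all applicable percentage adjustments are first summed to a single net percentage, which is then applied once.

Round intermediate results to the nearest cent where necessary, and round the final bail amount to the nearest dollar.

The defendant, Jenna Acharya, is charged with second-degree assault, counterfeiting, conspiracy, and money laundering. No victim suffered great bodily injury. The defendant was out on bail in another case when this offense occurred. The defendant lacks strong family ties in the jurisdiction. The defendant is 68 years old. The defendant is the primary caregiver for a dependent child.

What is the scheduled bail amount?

$163,350

Base amounts from the schedule: second-degree assault $285,000; counterfeiting $14,600; conspiracy $84,000; money laundering $182,000.
Stacking rule: highest base plus $4,000 per additional charge. Highest is second-degree assault at $285,000; 3 additional charges → +$12,000. Combined base = $297,000.
Net percentage adjustment: +10% −30% −25% = −45%. $297,000 × 0.55 = $163,350.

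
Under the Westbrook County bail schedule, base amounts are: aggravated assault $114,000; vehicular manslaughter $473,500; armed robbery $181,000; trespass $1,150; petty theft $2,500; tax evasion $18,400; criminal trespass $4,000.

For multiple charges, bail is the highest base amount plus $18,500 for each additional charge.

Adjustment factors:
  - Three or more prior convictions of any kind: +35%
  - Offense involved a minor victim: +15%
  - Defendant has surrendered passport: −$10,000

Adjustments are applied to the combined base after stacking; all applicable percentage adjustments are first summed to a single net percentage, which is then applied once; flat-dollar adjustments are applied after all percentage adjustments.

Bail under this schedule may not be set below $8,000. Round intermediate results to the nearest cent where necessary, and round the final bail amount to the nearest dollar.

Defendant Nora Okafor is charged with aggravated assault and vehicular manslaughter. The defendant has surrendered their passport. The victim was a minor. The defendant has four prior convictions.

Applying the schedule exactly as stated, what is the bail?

$728,000

Base amounts from the schedule: aggravated assault $114,000; vehicular manslaughter $473,500.
Stacking rule: highest base plus $18,500 per additional charge. Highest is vehicular manslaughter at $473,500; 1 additional charge → +$18,500. Combined base = $492,000.
Net percentage adjustment: +35% +15% = +50%. $492,000 × 1.5 = $738,000.
Defendant has surrendered passport (−$10,000 flat): $738,000 − $10,000 = $728,000.
$728,000 is at or above the $8,000 minimum.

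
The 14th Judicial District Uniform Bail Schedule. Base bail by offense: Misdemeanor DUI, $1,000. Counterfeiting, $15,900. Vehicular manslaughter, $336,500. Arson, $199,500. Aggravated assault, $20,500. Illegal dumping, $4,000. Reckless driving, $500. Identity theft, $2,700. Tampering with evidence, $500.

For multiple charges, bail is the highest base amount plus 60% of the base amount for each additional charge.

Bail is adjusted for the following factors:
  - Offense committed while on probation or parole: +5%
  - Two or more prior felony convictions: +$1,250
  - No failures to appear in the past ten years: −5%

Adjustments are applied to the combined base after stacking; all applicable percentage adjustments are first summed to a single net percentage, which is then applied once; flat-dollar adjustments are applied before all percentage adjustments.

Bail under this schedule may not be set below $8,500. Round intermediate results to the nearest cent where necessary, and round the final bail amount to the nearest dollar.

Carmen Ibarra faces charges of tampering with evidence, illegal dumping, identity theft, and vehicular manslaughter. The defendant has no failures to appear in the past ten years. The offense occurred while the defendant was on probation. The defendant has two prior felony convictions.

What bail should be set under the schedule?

Base amounts from the schedule: tampering with evidence $500; illegal dumping $4,000; identity theft $2,700; vehicular manslaughter $336,500.
Stacking rule: highest base plus 60% of each additional charge. Highest is vehicular manslaughter at $336,500. Additional: $500 × 60% = $300; $4,000 × 60% = $2,400; $2,700 × 60% = $1,620. Combined base = $336,500 + $4,320 = $340,820.
Two or more prior felony convictions (+$1,250 flat): $340,820 + $1,250 = $342,070.
Net percentage adjustment: +5% −5% = +0%. $342,070 × 1 = $342,070.
$342,070 is at or above the $8,500 minimum.

$342,070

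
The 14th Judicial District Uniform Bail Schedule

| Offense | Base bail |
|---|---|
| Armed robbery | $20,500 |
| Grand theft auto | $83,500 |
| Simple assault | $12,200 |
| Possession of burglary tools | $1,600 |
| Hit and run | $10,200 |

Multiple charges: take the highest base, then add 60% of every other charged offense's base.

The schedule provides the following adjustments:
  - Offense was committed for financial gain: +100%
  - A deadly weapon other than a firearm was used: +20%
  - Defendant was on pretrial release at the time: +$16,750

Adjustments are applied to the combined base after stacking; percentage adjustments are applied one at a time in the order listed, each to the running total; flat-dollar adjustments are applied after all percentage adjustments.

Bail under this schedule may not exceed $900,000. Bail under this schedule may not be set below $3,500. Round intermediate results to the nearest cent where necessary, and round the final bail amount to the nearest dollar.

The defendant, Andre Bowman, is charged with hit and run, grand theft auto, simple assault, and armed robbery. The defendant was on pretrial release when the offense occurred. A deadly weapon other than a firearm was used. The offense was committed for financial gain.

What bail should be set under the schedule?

Base amounts from the schedule: hit and run $10,200; grand theft auto $83,500; simple assault $12,200; armed robbery $20,500.
Stacking rule: highest base plus 60% of each additional charge. Highest is grand theft auto at $83,500. Additional: $10,200 × 60% = $6,120; $12,200 × 60% = $7,320; $20,500 × 60% = $12,300. Combined base = $83,500 + $25,740 = $109,240.
Offense was committed for financial gain (+100%): $109,240 × 2 = $218,480.
A deadly weapon other than a firearm was used (+20%): $218,480 × 1.2 = $262,176.
Defendant was on pretrial release at the time (+$16,750 flat): $262,176 + $16,750 = $278,926.
$278,926 is within the $900,000 maximum.
$278,926 is at or above the $3,500 minimum.

$278,926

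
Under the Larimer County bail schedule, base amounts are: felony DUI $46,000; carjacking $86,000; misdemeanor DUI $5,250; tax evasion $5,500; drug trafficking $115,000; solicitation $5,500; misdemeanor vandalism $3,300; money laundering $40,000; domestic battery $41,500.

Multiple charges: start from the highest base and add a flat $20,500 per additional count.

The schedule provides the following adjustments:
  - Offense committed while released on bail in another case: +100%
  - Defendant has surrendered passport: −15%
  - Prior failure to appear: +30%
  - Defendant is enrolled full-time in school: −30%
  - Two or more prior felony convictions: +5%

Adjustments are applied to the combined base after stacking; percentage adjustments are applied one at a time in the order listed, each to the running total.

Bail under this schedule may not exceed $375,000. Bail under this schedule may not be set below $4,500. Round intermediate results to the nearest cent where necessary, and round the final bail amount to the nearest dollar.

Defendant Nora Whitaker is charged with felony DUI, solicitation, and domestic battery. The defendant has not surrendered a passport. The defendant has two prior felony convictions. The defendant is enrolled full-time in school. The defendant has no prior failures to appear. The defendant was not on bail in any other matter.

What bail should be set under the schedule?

Base amounts from the schedule: felony DUI $46,000; solicitation $5,500; domestic battery $41,500.
Stacking rule: highest base plus $20,500 per additional charge. Highest is felony DUI at $46,000; 2 additional charges → +$41,000. Combined base = $87,000.
Defendant is enrolled full-time in school (−30%): $87,000 × 0.7 = $60,900.
Two or more prior felony convictions (+5%): $60,900 × 1.05 = $63,945.
$63,945 is within the $375,000 maximum.
$63,945 is at or above the $4,500 minimum.

$63,945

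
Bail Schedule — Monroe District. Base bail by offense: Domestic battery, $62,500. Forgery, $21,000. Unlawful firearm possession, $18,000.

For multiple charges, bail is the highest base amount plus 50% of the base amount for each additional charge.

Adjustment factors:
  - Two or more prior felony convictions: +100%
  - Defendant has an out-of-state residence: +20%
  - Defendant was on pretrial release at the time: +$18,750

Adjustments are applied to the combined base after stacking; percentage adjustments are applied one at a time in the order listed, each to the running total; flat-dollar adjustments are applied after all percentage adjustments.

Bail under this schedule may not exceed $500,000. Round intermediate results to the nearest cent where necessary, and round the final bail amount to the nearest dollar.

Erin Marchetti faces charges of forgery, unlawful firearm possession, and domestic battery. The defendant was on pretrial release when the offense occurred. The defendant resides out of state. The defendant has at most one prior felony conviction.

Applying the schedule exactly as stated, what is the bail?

$117,150

Base amounts from the schedule: forgery $21,000; unlawful firearm possession $18,000; domestic battery $62,500.
Stacking rule: highest base plus 50% of each additional charge. Highest is domestic battery at $62,500. Additional: $21,000 × 50% = $10,500; $18,000 × 50% = $9,000. Combined base = $62,500 + $19,500 = $82,000.
Defendant has an out-of-state residence (+20%): $82,000 × 1.2 = $98,400.
Defendant was on pretrial release at the time (+$18,750 flat): $98,400 + $18,750 = $117,150.
$117,150 is within the $500,000 maximum.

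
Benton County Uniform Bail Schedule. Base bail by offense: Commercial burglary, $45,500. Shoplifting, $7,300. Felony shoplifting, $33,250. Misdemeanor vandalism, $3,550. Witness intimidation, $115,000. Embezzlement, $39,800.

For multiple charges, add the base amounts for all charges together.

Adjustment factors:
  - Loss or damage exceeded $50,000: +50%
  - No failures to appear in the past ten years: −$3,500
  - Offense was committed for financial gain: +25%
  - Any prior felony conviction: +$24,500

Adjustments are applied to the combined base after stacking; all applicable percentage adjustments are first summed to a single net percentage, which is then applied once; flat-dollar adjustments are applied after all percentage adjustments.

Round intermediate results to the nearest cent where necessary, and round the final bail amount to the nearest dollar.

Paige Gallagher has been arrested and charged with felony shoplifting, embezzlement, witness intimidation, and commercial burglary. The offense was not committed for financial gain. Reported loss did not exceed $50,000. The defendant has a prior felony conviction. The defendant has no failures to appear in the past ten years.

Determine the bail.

$254,550

Base amounts from the schedule: felony shoplifting $33,250; embezzlement $39,800; witness intimidation $115,000; commercial burglary $45,500.
Stacking rule: sum of all bases. $33,250 + $39,800 + $115,000 + $45,500 = $233,550.
No failures to appear in the past ten years (−$3,500 flat): $233,550 − $3,500 = $230,050.
Any prior felony conviction (+$24,500 flat): $230,050 + $24,500 = $254,550.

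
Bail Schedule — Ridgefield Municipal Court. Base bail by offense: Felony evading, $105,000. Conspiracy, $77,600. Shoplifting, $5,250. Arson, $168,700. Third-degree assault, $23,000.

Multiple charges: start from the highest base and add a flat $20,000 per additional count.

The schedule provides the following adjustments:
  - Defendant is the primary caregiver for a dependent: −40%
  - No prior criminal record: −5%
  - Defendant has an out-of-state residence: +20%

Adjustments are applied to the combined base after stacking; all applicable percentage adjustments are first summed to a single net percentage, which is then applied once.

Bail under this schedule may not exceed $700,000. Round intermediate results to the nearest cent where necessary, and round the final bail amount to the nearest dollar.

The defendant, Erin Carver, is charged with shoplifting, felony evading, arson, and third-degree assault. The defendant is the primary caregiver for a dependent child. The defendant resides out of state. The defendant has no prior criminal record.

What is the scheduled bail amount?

Base amounts from the schedule: shoplifting $5,250; felony evading $105,000; arson $168,700; third-degree assault $23,000.
Stacking rule: highest base plus $20,000 per additional charge. Highest is arson at $168,700; 3 additional charges → +$60,000. Combined base = $228,700.
Net percentage adjustment: −40% −5% +20% = −25%. $228,700 × 0.75 = $171,525.
$171,525 is within the $700,000 maximum.

$171,525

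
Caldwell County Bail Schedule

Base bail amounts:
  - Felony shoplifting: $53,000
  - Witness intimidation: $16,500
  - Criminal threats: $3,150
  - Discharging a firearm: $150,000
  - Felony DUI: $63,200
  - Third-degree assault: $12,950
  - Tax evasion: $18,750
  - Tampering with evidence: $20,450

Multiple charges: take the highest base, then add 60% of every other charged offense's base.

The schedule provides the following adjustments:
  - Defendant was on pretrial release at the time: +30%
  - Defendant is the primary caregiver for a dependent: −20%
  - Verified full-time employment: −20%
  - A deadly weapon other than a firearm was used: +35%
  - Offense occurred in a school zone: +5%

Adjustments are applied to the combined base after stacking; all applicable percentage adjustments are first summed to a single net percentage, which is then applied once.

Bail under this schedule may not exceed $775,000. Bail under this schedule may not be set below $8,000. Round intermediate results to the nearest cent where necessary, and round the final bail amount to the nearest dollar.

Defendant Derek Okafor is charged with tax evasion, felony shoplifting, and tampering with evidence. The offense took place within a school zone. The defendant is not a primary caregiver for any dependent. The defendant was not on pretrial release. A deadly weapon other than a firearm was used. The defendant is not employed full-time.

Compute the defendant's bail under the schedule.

$107,128

Base amounts from the schedule: tax evasion $18,750; felony shoplifting $53,000; tampering with evidence $20,450.
Stacking rule: highest base plus 60% of each additional charge. Highest is felony shoplifting at $53,000. Additional: $18,750 × 60% = $11,250; $20,450 × 60% = $12,270. Combined base = $53,000 + $23,520 = $76,520.
Net percentage adjustment: +35% +5% = +40%. $76,520 × 1.4 = $107,128.
$107,128 is within the $775,000 maximum.
$107,128 is at or above the $8,000 minimum.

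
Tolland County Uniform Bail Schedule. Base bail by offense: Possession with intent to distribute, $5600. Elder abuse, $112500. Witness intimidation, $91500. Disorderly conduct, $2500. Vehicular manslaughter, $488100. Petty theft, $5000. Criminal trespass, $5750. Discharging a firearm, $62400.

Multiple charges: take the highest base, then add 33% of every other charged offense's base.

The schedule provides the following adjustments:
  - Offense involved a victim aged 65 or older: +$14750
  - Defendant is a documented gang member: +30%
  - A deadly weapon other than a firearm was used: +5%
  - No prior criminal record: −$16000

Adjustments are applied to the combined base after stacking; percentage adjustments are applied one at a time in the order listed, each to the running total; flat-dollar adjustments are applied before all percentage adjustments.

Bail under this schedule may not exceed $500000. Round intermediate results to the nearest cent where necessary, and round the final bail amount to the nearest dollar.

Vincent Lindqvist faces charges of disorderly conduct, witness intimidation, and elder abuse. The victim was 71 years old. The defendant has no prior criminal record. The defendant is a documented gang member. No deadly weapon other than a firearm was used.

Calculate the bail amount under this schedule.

Base amounts from the schedule: disorderly conduct $2500; witness intimidation $91500; elder abuse $112500.
Stacking rule: highest base plus 33% of each additional charge. Highest is elder abuse at $112500. Additional: $2500 × 33% = $825; $91500 × 33% = $30195. Combined base = $112500 + $31020 = $143520.
Offense involved a victim aged 65 or older (+$14750 flat): $143520 + $14750 = $158270.
No prior criminal record (−$16000 flat): $158270 − $16000 = $142270.
Defendant is a documented gang member (+30%): $142270 × 1.3 = $184951.
$184951 is within the $500000 maximum.

$184951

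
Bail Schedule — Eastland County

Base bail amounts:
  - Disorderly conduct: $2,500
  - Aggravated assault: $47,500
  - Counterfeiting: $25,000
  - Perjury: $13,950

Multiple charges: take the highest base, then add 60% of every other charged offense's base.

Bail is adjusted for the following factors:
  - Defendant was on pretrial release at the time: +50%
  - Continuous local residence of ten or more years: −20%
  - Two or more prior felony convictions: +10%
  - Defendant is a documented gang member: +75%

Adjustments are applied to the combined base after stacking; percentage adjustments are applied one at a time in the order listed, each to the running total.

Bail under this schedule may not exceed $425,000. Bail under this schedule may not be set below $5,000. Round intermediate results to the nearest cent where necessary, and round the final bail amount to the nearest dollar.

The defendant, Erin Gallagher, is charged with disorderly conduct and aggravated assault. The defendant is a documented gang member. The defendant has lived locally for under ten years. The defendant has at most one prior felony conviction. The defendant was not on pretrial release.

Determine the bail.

Base amounts from the schedule: disorderly conduct $2,500; aggravated assault $47,500.
Stacking rule: highest base plus 60% of each additional charge. Highest is aggravated assault at $47,500. Additional: $2,500 × 60% = $1,500. Combined base = $47,500 + $1,500 = $49,000.
Defendant is a documented gang member (+75%): $49,000 × 1.75 = $85,750.
$85,750 is within the $425,000 maximum.
$85,750 is at or above the $5,000 minimum.

$85,750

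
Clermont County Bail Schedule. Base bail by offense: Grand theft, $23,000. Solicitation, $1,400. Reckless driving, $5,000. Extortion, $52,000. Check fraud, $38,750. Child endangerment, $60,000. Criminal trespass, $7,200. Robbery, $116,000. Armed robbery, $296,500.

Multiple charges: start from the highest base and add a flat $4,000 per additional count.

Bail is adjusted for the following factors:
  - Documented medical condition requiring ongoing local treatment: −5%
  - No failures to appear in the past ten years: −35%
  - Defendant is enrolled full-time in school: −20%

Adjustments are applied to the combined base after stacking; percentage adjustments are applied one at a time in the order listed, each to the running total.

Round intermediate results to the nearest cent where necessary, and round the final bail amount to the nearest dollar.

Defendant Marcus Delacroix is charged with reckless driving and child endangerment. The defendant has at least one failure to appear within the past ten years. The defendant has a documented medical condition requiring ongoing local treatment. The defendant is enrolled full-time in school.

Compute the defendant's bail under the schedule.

Base amounts from the schedule: reckless driving $5,000; child endangerment $60,000.
Stacking rule: highest base plus $4,000 per additional charge. Highest is child endangerment at $60,000; 1 additional charge → +$4,000. Combined base = $64,000.
Documented medical condition requiring ongoing local treatment (−5%): $64,000 × 0.95 = $60,800.
Defendant is enrolled full-time in school (−20%): $60,800 × 0.8 = $48,640.

$48,640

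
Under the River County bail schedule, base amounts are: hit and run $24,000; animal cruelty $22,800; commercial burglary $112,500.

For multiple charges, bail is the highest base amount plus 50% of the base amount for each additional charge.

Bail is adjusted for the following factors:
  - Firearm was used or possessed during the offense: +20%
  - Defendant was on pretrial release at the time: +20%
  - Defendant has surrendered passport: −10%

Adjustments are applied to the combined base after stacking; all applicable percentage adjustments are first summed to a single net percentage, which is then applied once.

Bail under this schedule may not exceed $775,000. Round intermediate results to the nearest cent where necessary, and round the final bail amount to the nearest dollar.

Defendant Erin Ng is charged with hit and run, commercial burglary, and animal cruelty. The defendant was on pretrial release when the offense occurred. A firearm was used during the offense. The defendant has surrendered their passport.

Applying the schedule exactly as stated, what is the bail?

$176,670

Base amounts from the schedule: hit and run $24,000; commercial burglary $112,500; animal cruelty $22,800.
Stacking rule: highest base plus 50% of each additional charge. Highest is commercial burglary at $112,500. Additional: $24,000 × 50% = $12,000; $22,800 × 50% = $11,400. Combined base = $112,500 + $23,400 = $135,900.
Net percentage adjustment: +20% +20% −10% = +30%. $135,900 × 1.3 = $176,670.
$176,670 is within the $775,000 maximum.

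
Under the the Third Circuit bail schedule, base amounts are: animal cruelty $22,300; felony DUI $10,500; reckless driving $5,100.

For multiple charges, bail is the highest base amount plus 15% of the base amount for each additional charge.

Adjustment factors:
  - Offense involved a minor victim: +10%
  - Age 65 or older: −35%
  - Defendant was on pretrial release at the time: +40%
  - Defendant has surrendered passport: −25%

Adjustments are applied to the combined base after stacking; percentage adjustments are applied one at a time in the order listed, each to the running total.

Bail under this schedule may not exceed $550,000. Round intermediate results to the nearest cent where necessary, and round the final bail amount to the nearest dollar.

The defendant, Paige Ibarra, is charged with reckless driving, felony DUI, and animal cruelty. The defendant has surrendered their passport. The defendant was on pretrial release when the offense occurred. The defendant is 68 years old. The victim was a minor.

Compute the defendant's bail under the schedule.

Base amounts from the schedule: reckless driving $5,100; felony DUI $10,500; animal cruelty $22,300.
Stacking rule: highest base plus 15% of each additional charge. Highest is animal cruelty at $22,300. Additional: $5,100 × 15% = $765; $10,500 × 15% = $1,575. Combined base = $22,300 + $2,340 = $24,640.
Offense involved a minor victim (+10%): $24,640 × 1.1 = $27,104.
Age 65 or older (−35%): $27,104 × 0.65 = $17,617.60.
Defendant was on pretrial release at the time (+40%): $17,617.60 × 1.4 = $24,664.64.
Defendant has surrendered passport (−25%): $24,664.64 × 0.75 = $18,498.48.
$18,498.48 is within the $550,000 maximum.
Rounded to the nearest dollar: $18,498.

$18,498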